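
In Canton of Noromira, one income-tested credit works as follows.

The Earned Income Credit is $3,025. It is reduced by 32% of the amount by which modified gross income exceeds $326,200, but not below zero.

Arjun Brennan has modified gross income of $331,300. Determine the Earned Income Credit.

Earned Income Credit: 32% of the $5,100 excess over $326,200 is $1,632; credit = $3,025 − $1,632 = $1,393.

$1,393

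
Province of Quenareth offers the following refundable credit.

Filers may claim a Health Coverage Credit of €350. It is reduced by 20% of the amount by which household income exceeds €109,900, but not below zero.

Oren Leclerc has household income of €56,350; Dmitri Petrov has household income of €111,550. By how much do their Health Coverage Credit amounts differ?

Oren (€56,350): Health Coverage Credit: €56,350 is at or below the €109,900 threshold, so the full €350 applies.
Dmitri (€111,550): Health Coverage Credit: 20% of the €1,650 excess over €109,900 is €330; credit = €350 − €330 = €20.
Difference: |€350 − €20| = €330.

€330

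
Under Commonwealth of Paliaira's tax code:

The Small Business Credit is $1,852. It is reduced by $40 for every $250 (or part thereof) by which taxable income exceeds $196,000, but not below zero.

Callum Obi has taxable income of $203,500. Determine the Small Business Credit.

Small Business Credit: income exceeds $196,000 by $7,500, which is 30 full-or-partial $250 increments; reduction = 30 × $40 = $1,200, leaving $652.

$652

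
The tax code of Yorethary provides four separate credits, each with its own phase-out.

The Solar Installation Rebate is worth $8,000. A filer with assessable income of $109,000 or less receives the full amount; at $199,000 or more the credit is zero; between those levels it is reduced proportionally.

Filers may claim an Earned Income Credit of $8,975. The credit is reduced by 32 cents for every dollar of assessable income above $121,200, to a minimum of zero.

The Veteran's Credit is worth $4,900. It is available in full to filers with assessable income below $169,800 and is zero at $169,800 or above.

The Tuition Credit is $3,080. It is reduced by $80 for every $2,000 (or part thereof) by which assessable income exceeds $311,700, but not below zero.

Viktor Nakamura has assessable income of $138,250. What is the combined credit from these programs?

Solar Installation Rebate: $138,250 is $29,250 into a $90,000 phase-out range, leaving 60,750/90,000 of the credit: $8,000 × 60,750/90,000 = $5,400.
Earned Income Credit: 32% of the $17,050 excess over $121,200 is $5,456; credit = $8,975 − $5,456 = $3,519.
Veteran's Credit: $138,250 is below the $169,800 cutoff, so the full $4,900 applies.
Tuition Credit: $138,250 is at or below the $311,700 threshold, so the full $3,080 applies.
Total: $5,400 + $3,519 + $4,900 + $3,080 = $16,899.

$16,899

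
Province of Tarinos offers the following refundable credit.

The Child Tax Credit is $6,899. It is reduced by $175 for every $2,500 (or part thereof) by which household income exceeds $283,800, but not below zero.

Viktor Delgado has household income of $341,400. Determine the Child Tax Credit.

Child Tax Credit: income exceeds $283,800 by $57,600, which is 24 full-or-partial $2,500 increments; reduction = 24 × $175 = $4,200, leaving $2,699.

$2,699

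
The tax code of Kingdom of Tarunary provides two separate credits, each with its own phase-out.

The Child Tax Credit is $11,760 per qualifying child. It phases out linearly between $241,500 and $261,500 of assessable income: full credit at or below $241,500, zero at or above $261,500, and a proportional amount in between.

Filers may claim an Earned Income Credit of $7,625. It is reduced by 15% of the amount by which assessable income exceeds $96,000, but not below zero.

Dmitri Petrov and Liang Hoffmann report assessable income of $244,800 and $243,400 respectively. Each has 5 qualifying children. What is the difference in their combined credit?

Dmitri ($244,800): Child Tax Credit: base = 5 × $11,760 = $58,800. $244,800 is $3,300 into a $20,000 phase-out range, leaving 16,700/20,000 of the credit: $58,800 × 16,700/20,000 = $49,098. Earned Income Credit: 15% of the $148,800 excess over $96,000 is $22,320 ≥ base, so the credit is $0. total $49,098 + $0 = $49,098
Liang ($243,400): Child Tax Credit: base = 5 × $11,760 = $58,800. $243,400 is $1,900 into a $20,000 phase-out range, leaving 18,100/20,000 of the credit: $58,800 × 18,100/20,000 = $53,214. Earned Income Credit: 15% of the $147,400 excess over $96,000 is $22,110 ≥ base, so the credit is $0. total $53,214 + $0 = $53,214
Difference: |$49,098 − $53,214| = $4,116.

$4,116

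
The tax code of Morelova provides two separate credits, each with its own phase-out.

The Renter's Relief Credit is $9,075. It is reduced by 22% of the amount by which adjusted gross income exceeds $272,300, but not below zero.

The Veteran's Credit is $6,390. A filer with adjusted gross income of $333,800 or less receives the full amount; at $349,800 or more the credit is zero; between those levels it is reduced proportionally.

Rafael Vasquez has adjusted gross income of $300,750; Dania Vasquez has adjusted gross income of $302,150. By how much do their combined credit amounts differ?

Rafael ($300,750): Renter's Relief Credit: 22% of the $28,450 excess over $272,300 is $6,259; credit = $9,075 − $6,259 = $2,816. Veteran's Credit: $300,750 is at or below the $333,800 threshold, so the full $6,390 applies. total $2,816 + $6,390 = $9,206
Dania ($302,150): Renter's Relief Credit: 22% of the $29,850 excess over $272,300 is $6,567; credit = $9,075 − $6,567 = $2,508. Veteran's Credit: $302,150 is at or below the $333,800 threshold, so the full $6,390 applies. total $2,508 + $6,390 = $8,898
Difference: |$9,206 − $8,898| = $308.

$308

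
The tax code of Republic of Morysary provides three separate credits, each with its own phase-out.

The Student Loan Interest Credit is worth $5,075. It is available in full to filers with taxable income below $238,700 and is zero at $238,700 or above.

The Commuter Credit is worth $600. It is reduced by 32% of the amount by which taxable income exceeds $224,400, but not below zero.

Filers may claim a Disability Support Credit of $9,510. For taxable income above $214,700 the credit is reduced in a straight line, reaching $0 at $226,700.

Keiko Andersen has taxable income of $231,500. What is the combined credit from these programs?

$5,075

Student Loan Interest Credit: $231,500 is below the $238,700 cutoff, so the full $5,075 applies.
Commuter Credit: 32% of the $7,100 excess over $224,400 is $2,272 ≥ base, so the credit is $0.
Disability Support Credit: $231,500 is at or above $226,700, so the credit is $0.
Total: $5,075 + $0 + $0 = $5,075.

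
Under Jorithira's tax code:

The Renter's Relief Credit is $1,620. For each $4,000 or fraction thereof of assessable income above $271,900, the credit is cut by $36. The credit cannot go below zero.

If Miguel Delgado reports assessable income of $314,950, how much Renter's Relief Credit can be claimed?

$1,224

Renter's Relief Credit: income exceeds $271,900 by $43,050, which is 11 full-or-partial $4,000 increments; reduction = 11 × $36 = $396, leaving $1,224.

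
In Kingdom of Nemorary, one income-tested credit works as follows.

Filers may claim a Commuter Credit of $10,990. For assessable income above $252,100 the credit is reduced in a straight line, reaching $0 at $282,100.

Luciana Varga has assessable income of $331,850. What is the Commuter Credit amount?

$0

Commuter Credit: $331,850 is at or above $282,100, so the credit is $0.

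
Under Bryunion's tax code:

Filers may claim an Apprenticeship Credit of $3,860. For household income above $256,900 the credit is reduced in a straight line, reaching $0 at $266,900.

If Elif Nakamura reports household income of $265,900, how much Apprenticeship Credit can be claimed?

$386

Apprenticeship Credit: $265,900 is $9,000 into a $10,000 phase-out range, leaving 1,000/10,000 of the credit: $3,860 × 1,000/10,000 = $386.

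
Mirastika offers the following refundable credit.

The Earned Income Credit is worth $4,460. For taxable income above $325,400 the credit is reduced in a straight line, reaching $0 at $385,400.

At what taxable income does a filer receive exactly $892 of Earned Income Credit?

$892 is 892/4,460 of the full $4,460, so 3,568/4,460 of the $60,000 range has been used: income = $325,400 + $60,000 × 3,568/4,460 = $373,400.

$373,400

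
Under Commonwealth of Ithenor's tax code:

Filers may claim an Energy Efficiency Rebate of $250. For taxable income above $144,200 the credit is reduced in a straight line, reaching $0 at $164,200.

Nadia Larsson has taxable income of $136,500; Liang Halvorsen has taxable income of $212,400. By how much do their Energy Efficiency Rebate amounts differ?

$250

Nadia ($136,500): Energy Efficiency Rebate: $136,500 is at or below the $144,200 threshold, so the full $250 applies.
Liang ($212,400): Energy Efficiency Rebate: $212,400 is at or above $164,200, so the credit is $0.
Difference: |$250 − $0| = $250.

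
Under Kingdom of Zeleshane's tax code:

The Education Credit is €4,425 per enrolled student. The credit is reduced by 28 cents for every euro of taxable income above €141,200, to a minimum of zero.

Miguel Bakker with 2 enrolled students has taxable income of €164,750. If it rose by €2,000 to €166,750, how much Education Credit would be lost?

€560

At €164,750 — base = 2 × €4,425 = €8,850. 28% of the €23,550 excess over €141,200 is €6,594; credit = €8,850 − €6,594 = €2,256.
At €166,750 — base = 2 × €4,425 = €8,850. 28% of the €25,550 excess over €141,200 is €7,154; credit = €8,850 − €7,154 = €1,696.
Lost: €2,256 − €1,696 = €560.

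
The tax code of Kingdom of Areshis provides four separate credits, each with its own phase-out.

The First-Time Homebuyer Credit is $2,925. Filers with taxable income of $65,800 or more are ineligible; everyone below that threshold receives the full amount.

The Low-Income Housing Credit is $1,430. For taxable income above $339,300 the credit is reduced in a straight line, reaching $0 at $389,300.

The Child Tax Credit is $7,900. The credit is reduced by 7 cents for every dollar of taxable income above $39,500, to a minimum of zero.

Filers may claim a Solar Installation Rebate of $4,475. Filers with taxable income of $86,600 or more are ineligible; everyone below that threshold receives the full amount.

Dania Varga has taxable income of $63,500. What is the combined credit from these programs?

First-Time Homebuyer Credit: $63,500 is below the $65,800 cutoff, so the full $2,925 applies.
Low-Income Housing Credit: $63,500 is at or below the $339,300 threshold, so the full $1,430 applies.
Child Tax Credit: 7% of the $24,000 excess over $39,500 is $1,680; credit = $7,900 − $1,680 = $6,220.
Solar Installation Rebate: $63,500 is below the $86,600 cutoff, so the full $4,475 applies.
Total: $2,925 + $1,430 + $6,220 + $4,475 = $15,050.

$15,050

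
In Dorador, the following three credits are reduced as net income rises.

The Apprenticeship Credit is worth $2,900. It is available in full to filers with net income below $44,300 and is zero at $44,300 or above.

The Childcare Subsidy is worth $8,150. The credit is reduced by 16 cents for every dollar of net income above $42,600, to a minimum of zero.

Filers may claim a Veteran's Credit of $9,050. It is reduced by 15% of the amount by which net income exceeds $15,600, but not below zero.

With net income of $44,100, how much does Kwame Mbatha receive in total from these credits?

$15,585

Apprenticeship Credit: $44,100 is below the $44,300 cutoff, so the full $2,900 applies.
Childcare Subsidy: 16% of the $1,500 excess over $42,600 is $240; credit = $8,150 − $240 = $7,910.
Veteran's Credit: 15% of the $28,500 excess over $15,600 is $4,275; credit = $9,050 − $4,275 = $4,775.
Total: $2,900 + $7,910 + $4,775 = $15,585.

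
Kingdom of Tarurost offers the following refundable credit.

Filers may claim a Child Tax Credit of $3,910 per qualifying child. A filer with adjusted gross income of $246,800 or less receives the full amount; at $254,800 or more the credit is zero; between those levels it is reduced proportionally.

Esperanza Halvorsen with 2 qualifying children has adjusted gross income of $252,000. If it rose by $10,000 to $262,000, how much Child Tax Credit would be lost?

At $252,000 — base = 2 × $3,910 = $7,820. $252,000 is $5,200 into a $8,000 phase-out range, leaving 2,800/8,000 of the credit: $7,820 × 2,800/8,000 = $2,737.
At $262,000 — base = 2 × $3,910 = $7,820. $262,000 is at or above $254,800, so the credit is $0.
Lost: $2,737 − $0 = $2,737.

$2,737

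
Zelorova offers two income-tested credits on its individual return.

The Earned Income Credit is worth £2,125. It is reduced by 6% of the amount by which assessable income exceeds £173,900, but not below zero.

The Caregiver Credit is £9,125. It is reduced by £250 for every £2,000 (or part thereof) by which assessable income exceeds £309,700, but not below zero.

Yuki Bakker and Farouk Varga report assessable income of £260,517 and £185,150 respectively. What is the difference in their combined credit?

Yuki (£260,517): Earned Income Credit: 6% of the £86,617 excess over £173,900 is £5,197.02 ≥ base, so the credit is £0. Caregiver Credit: £260,517 is at or below the £309,700 threshold, so the full £9,125 applies. total £0 + £9,125 = £9,125
Farouk (£185,150): Earned Income Credit: 6% of the £11,250 excess over £173,900 is £675; credit = £2,125 − £675 = £1,450. Caregiver Credit: £185,150 is at or below the £309,700 threshold, so the full £9,125 applies. total £1,450 + £9,125 = £10,575
Difference: |£9,125 − £10,575| = £1,450.

£1,450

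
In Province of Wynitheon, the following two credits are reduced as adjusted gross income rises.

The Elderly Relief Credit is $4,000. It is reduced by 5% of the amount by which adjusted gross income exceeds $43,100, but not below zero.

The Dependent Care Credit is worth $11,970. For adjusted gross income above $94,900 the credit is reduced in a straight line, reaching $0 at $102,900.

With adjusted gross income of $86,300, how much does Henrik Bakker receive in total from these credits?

Elderly Relief Credit: 5% of the $43,200 excess over $43,100 is $2,160; credit = $4,000 − $2,160 = $1,840.
Dependent Care Credit: $86,300 is at or below the $94,900 threshold, so the full $11,970 applies.
Total: $1,840 + $11,970 = $13,810.

$13,810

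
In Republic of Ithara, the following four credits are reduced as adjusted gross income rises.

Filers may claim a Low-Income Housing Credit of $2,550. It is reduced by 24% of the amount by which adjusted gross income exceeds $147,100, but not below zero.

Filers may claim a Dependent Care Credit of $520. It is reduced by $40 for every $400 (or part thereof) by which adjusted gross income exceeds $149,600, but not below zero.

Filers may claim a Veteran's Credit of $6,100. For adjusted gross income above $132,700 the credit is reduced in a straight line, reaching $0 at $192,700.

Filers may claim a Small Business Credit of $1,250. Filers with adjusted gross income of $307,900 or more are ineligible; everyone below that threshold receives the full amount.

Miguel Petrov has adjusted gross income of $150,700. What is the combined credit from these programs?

$7,606

Low-Income Housing Credit: 24% of the $3,600 excess over $147,100 is $864; credit = $2,550 − $864 = $1,686.
Dependent Care Credit: income exceeds $149,600 by $1,100, which is 3 full-or-partial $400 increments; reduction = 3 × $40 = $120, leaving $400.
Veteran's Credit: $150,700 is $18,000 into a $60,000 phase-out range, leaving 42,000/60,000 of the credit: $6,100 × 42,000/60,000 = $4,270.
Small Business Credit: $150,700 is below the $307,900 cutoff, so the full $1,250 applies.
Total: $1,686 + $400 + $4,270 + $1,250 = $7,606.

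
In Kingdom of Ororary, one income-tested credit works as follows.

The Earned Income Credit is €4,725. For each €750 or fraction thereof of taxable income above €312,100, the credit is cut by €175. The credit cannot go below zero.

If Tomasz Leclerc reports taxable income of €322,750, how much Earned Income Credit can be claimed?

€2,100

Earned Income Credit: income exceeds €312,100 by €10,650, which is 15 full-or-partial €750 increments; reduction = 15 × €175 = €2,625, leaving €2,100.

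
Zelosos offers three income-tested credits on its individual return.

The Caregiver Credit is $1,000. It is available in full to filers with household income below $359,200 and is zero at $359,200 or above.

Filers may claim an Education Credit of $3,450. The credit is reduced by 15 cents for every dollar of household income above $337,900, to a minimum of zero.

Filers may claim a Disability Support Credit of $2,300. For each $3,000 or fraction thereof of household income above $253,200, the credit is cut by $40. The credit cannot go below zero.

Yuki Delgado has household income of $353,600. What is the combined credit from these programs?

$3,035

Caregiver Credit: $353,600 is below the $359,200 cutoff, so the full $1,000 applies.
Education Credit: 15% of the $15,700 excess over $337,900 is $2,355; credit = $3,450 − $2,355 = $1,095.
Disability Support Credit: income exceeds $253,200 by $100,400, which is 34 full-or-partial $3,000 increments; reduction = 34 × $40 = $1,360, leaving $940.
Total: $1,000 + $1,095 + $940 = $3,035.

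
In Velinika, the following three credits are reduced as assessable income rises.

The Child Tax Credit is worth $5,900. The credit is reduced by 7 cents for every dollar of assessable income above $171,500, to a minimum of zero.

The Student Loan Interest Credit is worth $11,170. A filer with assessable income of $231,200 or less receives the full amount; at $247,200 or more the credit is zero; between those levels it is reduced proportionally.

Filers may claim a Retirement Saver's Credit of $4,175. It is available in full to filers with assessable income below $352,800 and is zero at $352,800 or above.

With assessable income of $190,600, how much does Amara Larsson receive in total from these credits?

$19,908

Child Tax Credit: 7% of the $19,100 excess over $171,500 is $1,337; credit = $5,900 − $1,337 = $4,563.
Student Loan Interest Credit: $190,600 is at or below the $231,200 threshold, so the full $11,170 applies.
Retirement Saver's Credit: $190,600 is below the $352,800 cutoff, so the full $4,175 applies.
Total: $4,563 + $11,170 + $4,175 = $19,908.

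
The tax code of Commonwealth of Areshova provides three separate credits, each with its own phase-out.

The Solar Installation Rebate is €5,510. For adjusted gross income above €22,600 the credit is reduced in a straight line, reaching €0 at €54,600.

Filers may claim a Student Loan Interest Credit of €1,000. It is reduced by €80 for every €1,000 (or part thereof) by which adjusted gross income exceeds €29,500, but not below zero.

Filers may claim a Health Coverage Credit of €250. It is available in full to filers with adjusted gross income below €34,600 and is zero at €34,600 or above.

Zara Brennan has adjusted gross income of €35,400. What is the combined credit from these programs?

€3,826

Solar Installation Rebate: €35,400 is €12,800 into a €32,000 phase-out range, leaving 19,200/32,000 of the credit: €5,510 × 19,200/32,000 = €3,306.
Student Loan Interest Credit: income exceeds €29,500 by €5,900, which is 6 full-or-partial €1,000 increments; reduction = 6 × €80 = €480, leaving €520.
Health Coverage Credit: €35,400 meets or exceeds the €34,600 cutoff, so the credit is €0.
Total: €3,306 + €520 + €0 = €3,826.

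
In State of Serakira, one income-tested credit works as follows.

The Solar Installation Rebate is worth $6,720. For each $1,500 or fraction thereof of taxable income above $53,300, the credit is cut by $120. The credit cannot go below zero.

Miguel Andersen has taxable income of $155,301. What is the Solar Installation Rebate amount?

$0

Solar Installation Rebate: income exceeds $53,300 by $102,001 → 69 increments × $120 = $8,280 ≥ base, so the credit is $0.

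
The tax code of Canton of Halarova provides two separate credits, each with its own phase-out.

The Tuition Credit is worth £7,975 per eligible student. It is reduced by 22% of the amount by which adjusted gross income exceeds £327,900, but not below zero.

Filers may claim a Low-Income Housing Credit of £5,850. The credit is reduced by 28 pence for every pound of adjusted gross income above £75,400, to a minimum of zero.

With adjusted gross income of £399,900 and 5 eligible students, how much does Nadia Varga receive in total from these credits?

£24,035

Tuition Credit: base = 5 × £7,975 = £39,875. 22% of the £72,000 excess over £327,900 is £15,840; credit = £39,875 − £15,840 = £24,035.
Low-Income Housing Credit: 28% of the £324,500 excess over £75,400 is £90,860 ≥ base, so the credit is £0.
Total: £24,035 + £0 = £24,035.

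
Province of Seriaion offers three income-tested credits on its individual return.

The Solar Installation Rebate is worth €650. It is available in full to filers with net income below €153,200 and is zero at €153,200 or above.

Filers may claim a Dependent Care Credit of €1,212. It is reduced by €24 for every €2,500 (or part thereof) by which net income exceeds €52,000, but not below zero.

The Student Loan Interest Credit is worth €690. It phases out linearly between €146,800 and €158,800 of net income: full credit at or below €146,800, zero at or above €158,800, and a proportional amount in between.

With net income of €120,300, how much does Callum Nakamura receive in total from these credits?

€1,880

Solar Installation Rebate: €120,300 is below the €153,200 cutoff, so the full €650 applies.
Dependent Care Credit: income exceeds €52,000 by €68,300, which is 28 full-or-partial €2,500 increments; reduction = 28 × €24 = €672, leaving €540.
Student Loan Interest Credit: €120,300 is at or below the €146,800 threshold, so the full €690 applies.
Total: €650 + €540 + €690 = €1,880.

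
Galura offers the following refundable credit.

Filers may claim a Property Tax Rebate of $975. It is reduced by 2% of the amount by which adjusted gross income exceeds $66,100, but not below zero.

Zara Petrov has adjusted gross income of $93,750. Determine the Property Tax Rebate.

Property Tax Rebate: 2% of the $27,650 excess over $66,100 is $553; credit = $975 − $553 = $422.

$422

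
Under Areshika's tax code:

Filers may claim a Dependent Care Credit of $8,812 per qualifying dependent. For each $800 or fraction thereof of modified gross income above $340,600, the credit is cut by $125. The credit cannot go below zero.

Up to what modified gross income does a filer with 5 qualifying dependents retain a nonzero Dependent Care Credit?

$622,200

Full credit = 5 × $8,812 = $44,060.
After 352 increments the reduction is 352 × $125 = $44,000, leaving $60; one more increment wipes it out. Increment 352 ends at excess 352 × $800 = $281,600, so the highest qualifying income is $340,600 + $281,600 = $622,200.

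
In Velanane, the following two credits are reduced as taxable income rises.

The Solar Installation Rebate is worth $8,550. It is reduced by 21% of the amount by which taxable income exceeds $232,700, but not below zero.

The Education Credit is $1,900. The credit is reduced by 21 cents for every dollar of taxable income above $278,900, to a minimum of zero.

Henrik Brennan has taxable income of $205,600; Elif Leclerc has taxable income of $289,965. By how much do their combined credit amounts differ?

$10,450

Henrik ($205,600): Solar Installation Rebate: $205,600 is at or below the $232,700 threshold, so the full $8,550 applies. Education Credit: $205,600 is at or below the $278,900 threshold, so the full $1,900 applies. total $8,550 + $1,900 = $10,450
Elif ($289,965): Solar Installation Rebate: 21% of the $57,265 excess over $232,700 is $12,025.65 ≥ base, so the credit is $0. Education Credit: 21% of the $11,065 excess over $278,900 is $2,323.65 ≥ base, so the credit is $0. total $0 + $0 = $0
Difference: |$10,450 − $0| = $10,450.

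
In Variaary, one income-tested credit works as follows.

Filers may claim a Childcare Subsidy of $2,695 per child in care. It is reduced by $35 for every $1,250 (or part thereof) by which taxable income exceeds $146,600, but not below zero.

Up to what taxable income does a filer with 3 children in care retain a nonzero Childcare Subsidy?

$434,100

Full credit = 3 × $2,695 = $8,085.
After 230 increments the reduction is 230 × $35 = $8,050, leaving $35; one more increment wipes it out. Increment 230 ends at excess 230 × $1,250 = $287,500, so the highest qualifying income is $146,600 + $287,500 = $434,100.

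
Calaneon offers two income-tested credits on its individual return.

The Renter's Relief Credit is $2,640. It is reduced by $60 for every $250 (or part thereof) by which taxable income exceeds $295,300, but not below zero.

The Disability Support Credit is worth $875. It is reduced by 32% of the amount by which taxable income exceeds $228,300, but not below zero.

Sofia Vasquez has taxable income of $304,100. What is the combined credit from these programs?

Renter's Relief Credit: income exceeds $295,300 by $8,800, which is 36 full-or-partial $250 increments; reduction = 36 × $60 = $2,160, leaving $480.
Disability Support Credit: 32% of the $75,800 excess over $228,300 is $24,256 ≥ base, so the credit is $0.
Total: $480 + $0 = $480.

$480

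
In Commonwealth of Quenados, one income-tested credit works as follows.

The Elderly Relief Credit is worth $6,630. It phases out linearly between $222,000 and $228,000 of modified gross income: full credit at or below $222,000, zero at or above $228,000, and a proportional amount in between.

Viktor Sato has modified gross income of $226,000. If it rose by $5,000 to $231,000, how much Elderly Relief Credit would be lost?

At $226,000 — $226,000 is $4,000 into a $6,000 phase-out range, leaving 2,000/6,000 of the credit: $6,630 × 2,000/6,000 = $2,210.
At $231,000 — $231,000 is at or above $228,000, so the credit is $0.
Lost: $2,210 − $0 = $2,210.

$2,210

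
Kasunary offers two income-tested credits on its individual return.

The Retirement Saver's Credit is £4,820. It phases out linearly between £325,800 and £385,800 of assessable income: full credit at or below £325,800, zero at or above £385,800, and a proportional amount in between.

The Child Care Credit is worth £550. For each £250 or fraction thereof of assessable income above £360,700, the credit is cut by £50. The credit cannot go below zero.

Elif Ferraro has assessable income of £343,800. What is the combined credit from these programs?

Retirement Saver's Credit: £343,800 is £18,000 into a £60,000 phase-out range, leaving 42,000/60,000 of the credit: £4,820 × 42,000/60,000 = £3,374.
Child Care Credit: £343,800 is at or below the £360,700 threshold, so the full £550 applies.
Total: £3,374 + £550 = £3,924.

£3,924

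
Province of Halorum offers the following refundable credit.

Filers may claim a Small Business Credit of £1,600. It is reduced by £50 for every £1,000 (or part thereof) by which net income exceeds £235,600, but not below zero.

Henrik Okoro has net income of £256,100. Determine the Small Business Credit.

£550

Small Business Credit: income exceeds £235,600 by £20,500, which is 21 full-or-partial £1,000 increments; reduction = 21 × £50 = £1,050, leaving £550.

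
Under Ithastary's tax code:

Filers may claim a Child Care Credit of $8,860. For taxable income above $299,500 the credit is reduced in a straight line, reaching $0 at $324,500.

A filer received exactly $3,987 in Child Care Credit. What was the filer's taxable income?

$313,250

$3,987 is 3,987/8,860 of the full $8,860, so 4,873/8,860 of the $25,000 range has been used: income = $299,500 + $25,000 × 4,873/8,860 = $313,250.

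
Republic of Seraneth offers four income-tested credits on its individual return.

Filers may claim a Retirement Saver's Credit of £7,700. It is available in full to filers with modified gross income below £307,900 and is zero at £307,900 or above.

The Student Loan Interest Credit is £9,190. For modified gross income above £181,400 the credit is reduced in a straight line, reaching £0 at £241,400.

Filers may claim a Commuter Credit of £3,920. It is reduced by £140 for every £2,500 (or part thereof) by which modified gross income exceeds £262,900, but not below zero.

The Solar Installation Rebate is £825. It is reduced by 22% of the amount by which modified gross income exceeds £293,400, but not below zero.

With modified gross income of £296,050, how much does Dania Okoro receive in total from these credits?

£9,902

Retirement Saver's Credit: £296,050 is below the £307,900 cutoff, so the full £7,700 applies.
Student Loan Interest Credit: £296,050 is at or above £241,400, so the credit is £0.
Commuter Credit: income exceeds £262,900 by £33,150, which is 14 full-or-partial £2,500 increments; reduction = 14 × £140 = £1,960, leaving £1,960.
Solar Installation Rebate: 22% of the £2,650 excess over £293,400 is £583; credit = £825 − £583 = £242.
Total: £7,700 + £0 + £1,960 + £242 = £9,902.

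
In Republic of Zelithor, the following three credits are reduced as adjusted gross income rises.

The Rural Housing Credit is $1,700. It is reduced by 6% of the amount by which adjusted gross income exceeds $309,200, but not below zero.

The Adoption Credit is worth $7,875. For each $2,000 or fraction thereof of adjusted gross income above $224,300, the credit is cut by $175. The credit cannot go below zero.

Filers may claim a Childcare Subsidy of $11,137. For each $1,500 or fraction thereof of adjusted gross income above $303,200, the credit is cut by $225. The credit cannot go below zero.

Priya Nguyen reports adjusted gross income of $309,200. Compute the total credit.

$12,287

Rural Housing Credit: $309,200 is at or below the $309,200 threshold, so the full $1,700 applies.
Adoption Credit: income exceeds $224,300 by $84,900, which is 43 full-or-partial $2,000 increments; reduction = 43 × $175 = $7,525, leaving $350.
Childcare Subsidy: income exceeds $303,200 by $6,000, which is 4 full-or-partial $1,500 increments; reduction = 4 × $225 = $900, leaving $10,237.
Total: $1,700 + $350 + $10,237 = $12,287.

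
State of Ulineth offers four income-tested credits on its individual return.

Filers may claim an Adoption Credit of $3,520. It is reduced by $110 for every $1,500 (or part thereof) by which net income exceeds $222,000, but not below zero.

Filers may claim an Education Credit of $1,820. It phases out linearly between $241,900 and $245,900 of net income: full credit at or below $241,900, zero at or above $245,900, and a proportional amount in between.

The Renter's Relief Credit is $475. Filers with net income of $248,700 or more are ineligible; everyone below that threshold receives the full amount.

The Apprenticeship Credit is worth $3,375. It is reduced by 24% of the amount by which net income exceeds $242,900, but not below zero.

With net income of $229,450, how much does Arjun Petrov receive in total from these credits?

$8,640

Adoption Credit: income exceeds $222,000 by $7,450, which is 5 full-or-partial $1,500 increments; reduction = 5 × $110 = $550, leaving $2,970.
Education Credit: $229,450 is at or below the $241,900 threshold, so the full $1,820 applies.
Renter's Relief Credit: $229,450 is below the $248,700 cutoff, so the full $475 applies.
Apprenticeship Credit: $229,450 is at or below the $242,900 threshold, so the full $3,375 applies.
Total: $2,970 + $1,820 + $475 + $3,375 = $8,640.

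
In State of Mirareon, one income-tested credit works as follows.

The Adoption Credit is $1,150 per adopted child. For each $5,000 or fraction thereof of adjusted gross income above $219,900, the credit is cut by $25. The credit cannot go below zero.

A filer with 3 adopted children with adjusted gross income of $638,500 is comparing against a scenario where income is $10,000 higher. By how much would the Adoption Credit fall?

At $638,500 — base = 3 × $1,150 = $3,450. income exceeds $219,900 by $418,600, which is 84 full-or-partial $5,000 increments; reduction = 84 × $25 = $2,100, leaving $1,350.
At $648,500 — base = 3 × $1,150 = $3,450. income exceeds $219,900 by $428,600, which is 86 full-or-partial $5,000 increments; reduction = 86 × $25 = $2,150, leaving $1,300.
Lost: $1,350 − $1,300 = $50.

$50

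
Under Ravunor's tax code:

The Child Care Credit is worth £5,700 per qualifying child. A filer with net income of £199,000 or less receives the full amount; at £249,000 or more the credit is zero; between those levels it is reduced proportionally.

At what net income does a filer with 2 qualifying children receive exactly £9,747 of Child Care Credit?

£206,250

Full credit = 2 × £5,700 = £11,400.
£9,747 is 9,747/11,400 of the full £11,400, so 1,653/11,400 of the £50,000 range has been used: income = £199,000 + £50,000 × 1,653/11,400 = £206,250.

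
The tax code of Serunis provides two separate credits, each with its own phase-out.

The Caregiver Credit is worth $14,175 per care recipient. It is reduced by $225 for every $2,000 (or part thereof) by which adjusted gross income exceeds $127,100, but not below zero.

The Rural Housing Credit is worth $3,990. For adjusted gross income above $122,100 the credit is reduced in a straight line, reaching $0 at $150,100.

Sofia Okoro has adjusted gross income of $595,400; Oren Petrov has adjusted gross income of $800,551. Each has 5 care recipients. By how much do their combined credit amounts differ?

$18,000

Sofia ($595,400): Caregiver Credit: base = 5 × $14,175 = $70,875. income exceeds $127,100 by $468,300, which is 235 full-or-partial $2,000 increments; reduction = 235 × $225 = $52,875, leaving $18,000. Rural Housing Credit: $595,400 is at or above $150,100, so the credit is $0. total $18,000 + $0 = $18,000
Oren ($800,551): Caregiver Credit: base = 5 × $14,175 = $70,875. income exceeds $127,100 by $673,451 → 337 increments × $225 = $75,825 ≥ base, so the credit is $0. Rural Housing Credit: $800,551 is at or above $150,100, so the credit is $0. total $0 + $0 = $0
Difference: |$18,000 − $0| = $18,000.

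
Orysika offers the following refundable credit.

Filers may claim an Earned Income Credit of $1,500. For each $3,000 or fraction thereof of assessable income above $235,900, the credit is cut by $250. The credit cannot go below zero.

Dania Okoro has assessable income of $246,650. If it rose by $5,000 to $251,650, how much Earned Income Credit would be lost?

At $246,650 — income exceeds $235,900 by $10,750, which is 4 full-or-partial $3,000 increments; reduction = 4 × $250 = $1,000, leaving $500.
At $251,650 — income exceeds $235,900 by $15,750 → 6 increments × $250 = $1,500 ≥ base, so the credit is $0.
Lost: $500 − $0 = $500.

$500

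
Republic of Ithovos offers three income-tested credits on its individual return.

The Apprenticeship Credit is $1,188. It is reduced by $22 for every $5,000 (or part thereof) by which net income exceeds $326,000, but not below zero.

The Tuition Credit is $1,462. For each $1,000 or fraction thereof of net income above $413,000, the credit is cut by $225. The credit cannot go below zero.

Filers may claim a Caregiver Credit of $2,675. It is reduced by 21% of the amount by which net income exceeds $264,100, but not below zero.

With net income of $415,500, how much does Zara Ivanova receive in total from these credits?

$1,579

Apprenticeship Credit: income exceeds $326,000 by $89,500, which is 18 full-or-partial $5,000 increments; reduction = 18 × $22 = $396, leaving $792.
Tuition Credit: income exceeds $413,000 by $2,500, which is 3 full-or-partial $1,000 increments; reduction = 3 × $225 = $675, leaving $787.
Caregiver Credit: 21% of the $151,400 excess over $264,100 is $31,794 ≥ base, so the credit is $0.
Total: $792 + $787 + $0 = $1,579.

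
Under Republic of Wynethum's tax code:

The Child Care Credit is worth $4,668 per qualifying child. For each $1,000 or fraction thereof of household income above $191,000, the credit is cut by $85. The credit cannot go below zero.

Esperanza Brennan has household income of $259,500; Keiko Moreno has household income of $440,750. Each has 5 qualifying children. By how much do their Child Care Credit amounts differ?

$15,385

Esperanza ($259,500): Child Care Credit: base = 5 × $4,668 = $23,340. income exceeds $191,000 by $68,500, which is 69 full-or-partial $1,000 increments; reduction = 69 × $85 = $5,865, leaving $17,475.
Keiko ($440,750): Child Care Credit: base = 5 × $4,668 = $23,340. income exceeds $191,000 by $249,750, which is 250 full-or-partial $1,000 increments; reduction = 250 × $85 = $21,250, leaving $2,090.
Difference: |$17,475 − $2,090| = $15,385.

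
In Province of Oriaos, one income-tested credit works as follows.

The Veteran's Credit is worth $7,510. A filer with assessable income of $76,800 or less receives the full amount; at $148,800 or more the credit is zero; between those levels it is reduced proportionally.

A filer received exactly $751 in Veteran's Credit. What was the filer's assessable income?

$751 is 751/7,510 of the full $7,510, so 6,759/7,510 of the $72,000 range has been used: income = $76,800 + $72,000 × 6,759/7,510 = $141,600.

$141,600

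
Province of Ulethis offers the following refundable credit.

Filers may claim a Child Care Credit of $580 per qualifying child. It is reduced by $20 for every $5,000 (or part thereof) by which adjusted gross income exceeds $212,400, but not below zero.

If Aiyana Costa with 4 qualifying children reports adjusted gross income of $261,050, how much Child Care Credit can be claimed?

Child Care Credit: base = 4 × $580 = $2,320. income exceeds $212,400 by $48,650, which is 10 full-or-partial $5,000 increments; reduction = 10 × $20 = $200, leaving $2,120.

$2,120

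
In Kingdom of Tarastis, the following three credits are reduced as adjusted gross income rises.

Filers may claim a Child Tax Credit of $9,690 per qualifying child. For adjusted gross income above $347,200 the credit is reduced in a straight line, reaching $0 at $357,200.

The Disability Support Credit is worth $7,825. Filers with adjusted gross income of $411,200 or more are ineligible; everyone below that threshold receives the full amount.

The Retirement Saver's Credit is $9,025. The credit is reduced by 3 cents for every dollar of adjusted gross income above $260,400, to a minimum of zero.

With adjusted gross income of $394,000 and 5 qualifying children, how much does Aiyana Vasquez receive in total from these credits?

Child Tax Credit: base = 5 × $9,690 = $48,450. $394,000 is at or above $357,200, so the credit is $0.
Disability Support Credit: $394,000 is below the $411,200 cutoff, so the full $7,825 applies.
Retirement Saver's Credit: 3% of the $133,600 excess over $260,400 is $4,008; credit = $9,025 − $4,008 = $5,017.
Total: $0 + $7,825 + $5,017 = $12,842.

$12,842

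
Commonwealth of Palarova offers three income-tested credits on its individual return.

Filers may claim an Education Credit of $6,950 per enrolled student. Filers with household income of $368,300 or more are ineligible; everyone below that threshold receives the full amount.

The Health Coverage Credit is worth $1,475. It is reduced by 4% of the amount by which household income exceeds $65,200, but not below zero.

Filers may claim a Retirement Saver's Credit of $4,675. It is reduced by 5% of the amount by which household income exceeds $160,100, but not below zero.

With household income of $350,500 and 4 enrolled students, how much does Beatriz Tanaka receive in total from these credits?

$27,800

Education Credit: base = 4 × $6,950 = $27,800. $350,500 is below the $368,300 cutoff, so the full $27,800 applies.
Health Coverage Credit: 4% of the $285,300 excess over $65,200 is $11,412 ≥ base, so the credit is $0.
Retirement Saver's Credit: 5% of the $190,400 excess over $160,100 is $9,520 ≥ base, so the credit is $0.
Total: $27,800 + $0 + $0 = $27,800.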